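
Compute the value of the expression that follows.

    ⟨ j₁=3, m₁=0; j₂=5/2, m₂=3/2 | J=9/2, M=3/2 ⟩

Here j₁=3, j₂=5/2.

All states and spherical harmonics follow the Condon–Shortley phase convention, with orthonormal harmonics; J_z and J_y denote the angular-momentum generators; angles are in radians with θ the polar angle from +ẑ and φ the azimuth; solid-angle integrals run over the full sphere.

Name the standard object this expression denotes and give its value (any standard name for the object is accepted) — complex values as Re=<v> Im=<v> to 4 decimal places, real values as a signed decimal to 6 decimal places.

This is a Clebsch–Gordan (vector-coupling) coefficient.
√[10·1!5!4!/11! · 3!3!4!1!6!3!] = √(207360/77)
  +(−1)^0/∏(0,1,3,4,2,0)! = 1/288  (running 1/288)
  +(−1)^1/∏(1,0,2,3,3,1)! = -1/72  (running -1/96)
⟨..|..⟩ = √(207360/77)·(-1/96) = -0.540562

Clebsch–Gordan coefficient, −√(45/154) ≈ -0.540562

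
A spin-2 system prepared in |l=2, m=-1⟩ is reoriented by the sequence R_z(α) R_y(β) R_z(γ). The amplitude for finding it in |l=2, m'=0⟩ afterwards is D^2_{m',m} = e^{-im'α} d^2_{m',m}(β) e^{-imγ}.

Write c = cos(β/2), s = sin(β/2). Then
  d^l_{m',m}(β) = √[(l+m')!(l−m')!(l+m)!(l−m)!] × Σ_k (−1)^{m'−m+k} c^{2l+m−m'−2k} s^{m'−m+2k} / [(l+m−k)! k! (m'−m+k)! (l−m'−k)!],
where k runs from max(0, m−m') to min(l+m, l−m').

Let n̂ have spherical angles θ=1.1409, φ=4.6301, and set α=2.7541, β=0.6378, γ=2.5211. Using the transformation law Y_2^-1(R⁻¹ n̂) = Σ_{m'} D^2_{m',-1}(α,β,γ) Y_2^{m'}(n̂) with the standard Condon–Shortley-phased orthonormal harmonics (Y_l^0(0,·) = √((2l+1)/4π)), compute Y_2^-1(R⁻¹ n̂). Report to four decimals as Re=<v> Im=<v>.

Need the full column D^2_{m',-1} for m'=−2..2 at α=2.7541, β=0.6378, γ=2.5211.
cos(β/2)=0.949581, sin(β/2)=0.313522
d^2_{-2,-1}: single k=1 term ⇒ +0.536901;  D = -0.093647+0.528671i
d^2_{-1,-1}: k∈[0..1] ⇒ +0.813070 -0.265902 = +0.547168;  D = +0.291950-0.462772i
d^2_{0,-1}: k∈[0..1] ⇒ -0.657567 +0.071682 = -0.585884;  D = +0.476671-0.340654i
d^2_{1,-1}: k∈[0..1] ⇒ +0.265902 -0.009662 = +0.256240;  D = +0.249316-0.059165i
d^2_{2,-1}: single k=0 term ⇒ -0.058528;  D = +0.057831+0.009006i
Y_2^{m'}(θ=1.1409,φ=4.6301) and Σ D·Y over m':
  (-0.0936+0.5287i)·(-0.3149-0.0523i)  (+0.2919-0.4628i)·(-0.0241+0.2917i)  (+0.4767-0.3407i)·(-0.1510+0.0000i)  (+0.2493-0.0592i)·(+0.0241+0.2917i)  (+0.0578+0.0090i)·(-0.3149+0.0523i)
Y_2^-1(R⁻¹ n̂) = +0.117676+0.057671i

Re=0.1177 Im=0.0577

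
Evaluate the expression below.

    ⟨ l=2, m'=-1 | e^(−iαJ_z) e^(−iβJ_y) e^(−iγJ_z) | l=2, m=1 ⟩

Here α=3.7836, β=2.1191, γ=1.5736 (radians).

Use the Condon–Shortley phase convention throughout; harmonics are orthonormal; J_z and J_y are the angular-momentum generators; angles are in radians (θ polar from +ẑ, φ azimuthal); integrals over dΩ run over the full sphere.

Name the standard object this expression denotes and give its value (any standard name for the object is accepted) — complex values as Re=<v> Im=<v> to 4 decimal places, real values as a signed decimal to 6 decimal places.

Wigner D-matrix element, Re=0.0193 Im=-0.0259

This is a Wigner D-matrix element — the rotation-matrix element ⟨l m'| R(α,β,γ) |l m⟩ in the angular-momentum basis.
D^2_{-1,1}(3.7836,2.1191,1.5736) = e^{-i·-1·3.7836}·d^2_{-1,1}(2.1191)·e^{-i·1·1.5736}. Compute d first:
c=cos(2.119100/2)=0.489265, s=sin(2.119100/2)=0.872135; N=√[1·6·6·1]=6.000000
k: max(0,(1)−(-1))=2 … min(2+(1),2−(-1))=3
  k=2: (−1)^0·6.0000/(2)·0.4893^2·0.8721^2 = +0.546231
  k=3: (−1)^1·6.0000/(6)·0.4893^0·0.8721^4 = -0.578543
d^2_{-1,1}(2.1191) = +0.546231 -0.578543 = -0.032312
Phases: e^{-i·(-1)·3.7836}=-0.800895-0.598804i, e^{-i·(1)·1.5736}=-0.002804-0.999996i ⇒ D=+0.019276-0.025932i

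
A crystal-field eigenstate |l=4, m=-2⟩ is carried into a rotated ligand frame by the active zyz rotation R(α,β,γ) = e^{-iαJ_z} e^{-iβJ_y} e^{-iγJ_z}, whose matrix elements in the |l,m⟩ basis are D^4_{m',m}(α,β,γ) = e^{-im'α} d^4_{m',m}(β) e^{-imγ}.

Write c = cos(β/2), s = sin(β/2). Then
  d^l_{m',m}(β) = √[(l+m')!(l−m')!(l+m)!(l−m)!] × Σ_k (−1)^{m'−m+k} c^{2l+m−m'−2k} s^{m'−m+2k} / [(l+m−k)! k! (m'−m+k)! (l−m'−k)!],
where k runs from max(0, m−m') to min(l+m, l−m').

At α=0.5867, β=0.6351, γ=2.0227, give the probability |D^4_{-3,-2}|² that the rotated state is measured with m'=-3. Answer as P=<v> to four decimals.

First d^4_{-3,-2}(β=0.6351), then the phase factors e^{-i(-3)α} and e^{-i(-2)γ}:
c=cos(0.635100/2)=0.950003, s=sin(0.635100/2)=0.312240; N=√[1·5040·2·720]=2693.993318
The bounds max(0,m−m')=1 and min(l+m,l−m')=2 give 2 terms
  k=1: (−1)^0·2693.9933/(720)·0.9500^7·0.3122^1 = +0.815884
  k=2: (−1)^1·2693.9933/(240)·0.9500^5·0.3122^3 = -0.264409
d^4_{-3,-2}(0.6351) = +0.815884 -0.264409 = +0.551475
|D^4_{-3,-2}|² = |d^4_{-3,-2}(β)|² = (+0.551475)² = 0.304124 (the z-rotation phases have unit modulus)

P=0.3041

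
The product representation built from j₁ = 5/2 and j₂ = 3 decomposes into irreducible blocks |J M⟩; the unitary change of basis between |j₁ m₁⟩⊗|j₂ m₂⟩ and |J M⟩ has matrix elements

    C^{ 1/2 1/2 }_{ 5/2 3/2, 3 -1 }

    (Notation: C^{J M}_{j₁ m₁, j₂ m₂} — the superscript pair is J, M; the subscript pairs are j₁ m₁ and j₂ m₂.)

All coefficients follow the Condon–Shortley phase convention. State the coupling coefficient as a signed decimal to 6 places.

j₁+j₂−J=5  J+j₁−j₂=0  J−j₁+j₂=1  j₁+j₂+J+1=7
(j₁±m₁, j₂±m₂, J±M) = (4,1,2,4,1,0)
P² = 384/7
sum k=1..1:
  [1] −1/24 = -1/24
S = -1/24
C² = P²·S² = 2/21 ; C = -0.308607

-0.308607  (= −√(2/21))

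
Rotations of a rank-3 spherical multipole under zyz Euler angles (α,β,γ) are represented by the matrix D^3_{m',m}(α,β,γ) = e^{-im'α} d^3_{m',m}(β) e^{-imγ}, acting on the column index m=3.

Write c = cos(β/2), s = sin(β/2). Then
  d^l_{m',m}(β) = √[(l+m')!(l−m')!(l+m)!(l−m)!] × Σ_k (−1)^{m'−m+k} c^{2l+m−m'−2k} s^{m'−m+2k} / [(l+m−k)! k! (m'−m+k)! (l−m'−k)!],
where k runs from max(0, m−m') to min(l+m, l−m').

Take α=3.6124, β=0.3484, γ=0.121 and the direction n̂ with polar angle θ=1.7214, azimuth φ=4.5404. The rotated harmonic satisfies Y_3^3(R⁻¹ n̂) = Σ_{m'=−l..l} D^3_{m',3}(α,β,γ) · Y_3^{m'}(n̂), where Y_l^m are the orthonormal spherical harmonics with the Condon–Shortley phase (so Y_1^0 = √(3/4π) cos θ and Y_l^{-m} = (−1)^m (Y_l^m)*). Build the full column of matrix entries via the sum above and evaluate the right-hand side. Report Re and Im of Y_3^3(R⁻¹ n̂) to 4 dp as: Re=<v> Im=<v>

Need the full column D^3_{m',3} for m'=−3..3 at α=3.6124, β=0.3484, γ=0.1210.
cos(β/2)=0.984866, sin(β/2)=0.173320
d^3_{-3,3}: single k=6 term ⇒ +0.000027;  D = -0.000014-0.000024i
d^3_{-2,3}: single k=5 term ⇒ +0.000377;  D = +0.000316+0.000206i
d^3_{-1,3}: single k=4 term ⇒ +0.003390;  D = -0.003370-0.000365i
d^3_{0,3}: single k=3 term ⇒ +0.022243;  D = +0.020794-0.007898i
d^3_{1,3}: single k=2 term ⇒ +0.109459;  D = -0.073563+0.081054i
d^3_{2,3}: single k=1 term ⇒ +0.393378;  D = +0.103478-0.379524i
d^3_{3,3}: single k=0 term ⇒ +0.912560;  D = +0.185433+0.893522i
Y_3^{m'}(θ=1.7214,φ=4.5404) and Σ D·Y over m':
  (-0.0000-0.0000i)·(+0.1989-0.3507i)  (+0.0003+0.0002i)·(+0.1411+0.0505i)  (-0.0034-0.0004i)·(+0.0485-0.2794i)  (+0.0208-0.0079i)·(+0.1617+0.0000i)  (-0.0736+0.0811i)·(-0.0485-0.2794i)  (+0.1035-0.3795i)·(+0.1411-0.0505i)  (+0.1854+0.8935i)·(-0.1989-0.3507i)
Y_3^3(R⁻¹ n̂) = +0.301241-0.285262i

Re=0.3012 Im=-0.2853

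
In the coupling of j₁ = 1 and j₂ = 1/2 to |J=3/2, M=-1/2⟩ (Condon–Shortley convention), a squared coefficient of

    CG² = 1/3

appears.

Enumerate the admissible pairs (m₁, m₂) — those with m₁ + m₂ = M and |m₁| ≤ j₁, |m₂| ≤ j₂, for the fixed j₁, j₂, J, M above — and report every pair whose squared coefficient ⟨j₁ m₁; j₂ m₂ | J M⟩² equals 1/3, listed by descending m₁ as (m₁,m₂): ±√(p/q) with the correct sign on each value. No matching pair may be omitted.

Admissible pairs with m₁+m₂ = M = -1/2: (-1,1/2), (0,-1/2)
  (m₁,m₂)=(0,-1/2): CG² = 2/3, CG = +√(2/3)
  (m₁,m₂)=(-1,1/2): CG² = 1/3, CG = +√(1/3)   ← matches the target
Pairs with CG² = 1/3: (-1,1/2): +√(1/3)

(-1,1/2): +√(1/3)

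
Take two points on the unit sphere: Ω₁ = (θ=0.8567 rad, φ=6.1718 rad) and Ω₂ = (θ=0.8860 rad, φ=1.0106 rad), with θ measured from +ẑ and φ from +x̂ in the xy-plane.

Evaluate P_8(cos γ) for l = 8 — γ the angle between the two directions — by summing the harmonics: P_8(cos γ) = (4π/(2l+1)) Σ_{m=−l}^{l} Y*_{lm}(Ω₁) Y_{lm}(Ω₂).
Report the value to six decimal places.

Addition theorem: P_8(cos γ) = (4π/17) Σ_m Y*_{lm}(Ω₁) Y_{lm}(Ω₂), m = −8…8:
  term(m=-8) = -0.00330 - 0.00159j   from Y*(Ω₁)=0.03445 - 0.04263j, Y(Ω₂)=-0.01527 - 0.06500j
  term(m=-7) = 0.00000 - 0.04144j   from Y*(Ω₁)=0.13513 - 0.13360j, Y(Ω₂)=0.15335 - 0.15508j
  term(m=-6) = 0.13951 - 0.06717j   from Y*(Ω₁)=0.29898 - 0.23605j, Y(Ω₂)=0.39671 + 0.08854j
  term(m=-5) = 0.15162 + 0.12093j   from Y*(Ω₁)=0.38259 - 0.23823j, Y(Ω₂)=0.14375 + 0.40558j
  term(m=-4) = -0.00541 + 0.02371j   from Y*(Ω₁)=0.17987 - 0.08590j, Y(Ω₂)=-0.07576 + 0.09562j
  term(m=-3) = -0.06999 + 0.01597j   from Y*(Ω₁)=-0.22782 + 0.07909j, Y(Ω₂)=0.29590 + 0.03262j
  term(m=-2) = -0.06353 - 0.07967j   from Y*(Ω₁)=-0.33591 + 0.07609j, Y(Ω₂)=0.12880 + 0.26636j
  term(m=-1) = 0.00689 - 0.01430j   from Y*(Ω₁)=0.09089 - 0.01017j, Y(Ω₂)=0.09222 - 0.14703j
  term(m=+0) = 0.11649 + 0.00000j   from Y*(Ω₁)=0.35828 + 0.00000j, Y(Ω₂)=0.32513 + 0.00000j
  term(m=+1) = 0.00689 + 0.01430j   from Y*(Ω₁)=-0.09089 - 0.01017j, Y(Ω₂)=-0.09222 - 0.14703j
  term(m=+2) = -0.06353 + 0.07967j   from Y*(Ω₁)=-0.33591 - 0.07609j, Y(Ω₂)=0.12880 - 0.26636j
  term(m=+3) = -0.06999 - 0.01597j   from Y*(Ω₁)=0.22782 + 0.07909j, Y(Ω₂)=-0.29590 + 0.03262j
  term(m=+4) = -0.00541 - 0.02371j   from Y*(Ω₁)=0.17987 + 0.08590j, Y(Ω₂)=-0.07576 - 0.09562j
  term(m=+5) = 0.15162 - 0.12093j   from Y*(Ω₁)=-0.38259 - 0.23823j, Y(Ω₂)=-0.14375 + 0.40558j
  term(m=+6) = 0.13951 + 0.06717j   from Y*(Ω₁)=0.29898 + 0.23605j, Y(Ω₂)=0.39671 - 0.08854j
  term(m=+7) = 0.00000 + 0.04144j   from Y*(Ω₁)=-0.13513 - 0.13360j, Y(Ω₂)=-0.15335 - 0.15508j
  term(m=+8) = -0.00330 + 0.00159j   from Y*(Ω₁)=0.03445 + 0.04263j, Y(Ω₂)=-0.01527 + 0.06500j
Accumulated sum 0.42805 - 0.00000j; after 4π/(2l+1) scaling, 0.31641 - 0.00000j ⇒ P_8 = 0.316414

0.316414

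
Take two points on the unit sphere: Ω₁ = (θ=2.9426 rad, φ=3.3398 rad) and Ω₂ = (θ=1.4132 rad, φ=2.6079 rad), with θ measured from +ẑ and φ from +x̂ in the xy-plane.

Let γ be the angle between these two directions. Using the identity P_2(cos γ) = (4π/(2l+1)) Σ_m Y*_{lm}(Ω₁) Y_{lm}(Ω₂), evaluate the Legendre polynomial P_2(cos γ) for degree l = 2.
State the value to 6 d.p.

Summing Y*_{l m}(θ₁,φ₁)·Y_{l m}(θ₂,φ₂) over m ∈ [−2, 2]; prefactor 4π/(2·2+1) = 2.513274:
  [-2]  conj(Y_{2,-2})(Ω₁) = 0.01392 + 0.00583j ; Y_{2,-2}(Ω₂) = 0.18175 + 0.33002j ; Δ = 0.00061 + 0.00565j
  [-1]  conj(Y_{2,-1})(Ω₁) = 0.14677 + 0.02948j ; Y_{2,-1}(Ω₂) = -0.10309 - 0.06092j ; Δ = -0.01334 - 0.01198j
  [+0]  conj(Y_{2,0})(Ω₁) = 0.59381 + 0.00000j ; Y_{2,0}(Ω₂) = -0.29209 + 0.00000j ; Δ = -0.17344 + 0.00000j
  [+1]  conj(Y_{2,1})(Ω₁) = -0.14677 + 0.02948j ; Y_{2,1}(Ω₂) = 0.10309 - 0.06092j ; Δ = -0.01334 + 0.01198j
  [+2]  conj(Y_{2,2})(Ω₁) = 0.01392 - 0.00583j ; Y_{2,2}(Ω₂) = 0.18175 - 0.33002j ; Δ = 0.00061 - 0.00565j
Σ over m = -0.19890 + 0.00000j; ×(4π/5) → -0.49989 + 0.00000j. Real part: -0.499889

-0.499889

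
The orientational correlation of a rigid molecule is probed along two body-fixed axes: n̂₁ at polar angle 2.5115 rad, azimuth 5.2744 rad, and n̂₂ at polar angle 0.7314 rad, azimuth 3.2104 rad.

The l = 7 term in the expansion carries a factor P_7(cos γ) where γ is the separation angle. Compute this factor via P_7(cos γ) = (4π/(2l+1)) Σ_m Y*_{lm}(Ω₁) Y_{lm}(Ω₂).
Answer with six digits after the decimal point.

Summing Y*_{l m}(θ₁,φ₁)·Y_{l m}(θ₂,φ₂) over m ∈ [−7, 7]; prefactor 4π/(2·7+1) = 0.837758:
  [-7]  conj(Y_{7,-7})(Ω₁) = +0.008780-0.008656i ; Y_{7,-7}(Ω₂) = -0.026278+0.013736i ; Δ = -0.000112+0.000348i
  [-6]  conj(Y_{7,-6})(Ω₁) = -0.061587-0.014451i ; Y_{7,-6}(Ω₂) = +0.113236-0.049599i ; Δ = -0.007691+0.001418i
  [-5]  conj(Y_{7,-5})(Ω₁) = +0.063504+0.184475i ; Y_{7,-5}(Ω₂) = -0.284700+0.102004i ; Δ = -0.036897-0.046042i
  [-4]  conj(Y_{7,-4})(Ω₁) = +0.245726-0.305584i ; Y_{7,-4}(Ω₂) = +0.439394-0.124083i ; Δ = +0.070053-0.164762i
  [-3]  conj(Y_{7,-3})(Ω₁) = -0.468894-0.054274i ; Y_{7,-3}(Ω₂) = -0.332812+0.069692i ; Δ = +0.159836-0.014615i
  [-2]  conj(Y_{7,-2})(Ω₁) = +0.078366+0.163575i ; Y_{7,-2}(Ω₂) = -0.105801+0.014652i ; Δ = -0.010688-0.016158i
  [-1]  conj(Y_{7,-1})(Ω₁) = -0.169896+0.269782i ; Y_{7,-1}(Ω₂) = +0.391051-0.026950i ; Δ = -0.059168+0.110077i
  [+0]  conj(Y_{7,0})(Ω₁) = +0.294953-0.000000i ; Y_{7,0}(Ω₂) = -0.011847+0.000000i ; Δ = -0.003494+0.000000i
  [+1]  conj(Y_{7,1})(Ω₁) = +0.169896+0.269782i ; Y_{7,1}(Ω₂) = -0.391051-0.026950i ; Δ = -0.059168-0.110077i
  [+2]  conj(Y_{7,2})(Ω₁) = +0.078366-0.163575i ; Y_{7,2}(Ω₂) = -0.105801-0.014652i ; Δ = -0.010688+0.016158i
  [+3]  conj(Y_{7,3})(Ω₁) = +0.468894-0.054274i ; Y_{7,3}(Ω₂) = +0.332812+0.069692i ; Δ = +0.159836+0.014615i
  [+4]  conj(Y_{7,4})(Ω₁) = +0.245726+0.305584i ; Y_{7,4}(Ω₂) = +0.439394+0.124083i ; Δ = +0.070053+0.164762i
  [+5]  conj(Y_{7,5})(Ω₁) = -0.063504+0.184475i ; Y_{7,5}(Ω₂) = +0.284700+0.102004i ; Δ = -0.036897+0.046042i
  [+6]  conj(Y_{7,6})(Ω₁) = -0.061587+0.014451i ; Y_{7,6}(Ω₂) = +0.113236+0.049599i ; Δ = -0.007691-0.001418i
  [+7]  conj(Y_{7,7})(Ω₁) = -0.008780-0.008656i ; Y_{7,7}(Ω₂) = +0.026278+0.013736i ; Δ = -0.000112-0.000348i
Total Σ_m = +0.227173-0.000000i. Multiply by 0.837758: +0.190316-0.000000i. P_7(cos γ) = 0.190316

0.190316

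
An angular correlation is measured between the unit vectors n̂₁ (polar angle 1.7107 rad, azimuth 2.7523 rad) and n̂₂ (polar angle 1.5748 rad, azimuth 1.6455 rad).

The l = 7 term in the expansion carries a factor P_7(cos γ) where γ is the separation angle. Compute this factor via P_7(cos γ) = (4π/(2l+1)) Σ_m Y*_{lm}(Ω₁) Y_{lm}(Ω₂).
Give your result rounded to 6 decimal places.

0.095088

Addition theorem: P_7(cos γ) = (4π/15) Σ_m Y*_{lm}(Ω₁) Y_{lm}(Ω₂), m = −7…7:
  m=-7: Y*=0.42691 + 0.18888j  Y=0.24971 + 0.43319j  product 0.02478 + 0.23210j
  m=-6: Y*=0.17034 + 0.17745j  Y=0.00675 - 0.00325j  product 0.00173 + 0.00064j
  m=-5: Y*=-0.09577 - 0.24283j  Y=0.13386 + 0.34154j  product 0.07012 - 0.06522j
  m=-4: Y*=0.00368 - 0.27028j  Y=0.00842 - 0.00259j  product -0.00067 - 0.00229j
  m=-3: Y*=-0.07458 + 0.17498j  Y=0.07373 + 0.32348j  product -0.06210 - 0.01122j
  m=-2: Y*=-0.19670 + 0.19404j  Y=0.00929 - 0.00140j  product -0.00156 + 0.00208j
  m=-1: Y*=0.14974 - 0.06143j  Y=0.02383 + 0.31834j  product 0.02312 + 0.04620j
  m=+0: Y*=0.27741 + 0.00000j  Y=0.00957 + 0.00000j  product 0.00265 + 0.00000j
  m=+1: Y*=-0.14974 - 0.06143j  Y=-0.02383 + 0.31834j  product 0.02312 - 0.04620j
  m=+2: Y*=-0.19670 - 0.19404j  Y=0.00929 + 0.00140j  product -0.00156 - 0.00208j
  m=+3: Y*=0.07458 + 0.17498j  Y=-0.07373 + 0.32348j  product -0.06210 + 0.01122j
  m=+4: Y*=0.00368 + 0.27028j  Y=0.00842 + 0.00259j  product -0.00067 + 0.00229j
  m=+5: Y*=0.09577 - 0.24283j  Y=-0.13386 + 0.34154j  product 0.07012 + 0.06522j
  m=+6: Y*=0.17034 - 0.17745j  Y=0.00675 + 0.00325j  product 0.00173 - 0.00064j
  m=+7: Y*=-0.42691 + 0.18888j  Y=-0.24971 + 0.43319j  product 0.02478 - 0.23210j
Total Σ_m = 0.11350 + 0.00000j. Multiply by 0.837758: 0.09509 + 0.00000j. P_7(cos γ) = 0.095088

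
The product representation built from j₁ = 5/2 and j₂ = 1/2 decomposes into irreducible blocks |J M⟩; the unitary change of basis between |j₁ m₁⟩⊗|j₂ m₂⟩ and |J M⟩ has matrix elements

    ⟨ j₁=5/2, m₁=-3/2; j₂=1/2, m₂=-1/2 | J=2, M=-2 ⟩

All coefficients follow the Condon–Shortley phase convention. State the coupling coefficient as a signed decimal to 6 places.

+0.408248  (= +√(1/6))

j₁+j₂−J=1  J+j₁−j₂=4  J−j₁+j₂=0  j₁+j₂+J+1=6
(j₁±m₁, j₂±m₂, J±M) = (1,4,0,1,0,4)
P² = 96
sum k=0..0:
  [0] +1/24 = 1/24
S = 1/24
C² = P²·S² = 1/6 ; C = +0.408248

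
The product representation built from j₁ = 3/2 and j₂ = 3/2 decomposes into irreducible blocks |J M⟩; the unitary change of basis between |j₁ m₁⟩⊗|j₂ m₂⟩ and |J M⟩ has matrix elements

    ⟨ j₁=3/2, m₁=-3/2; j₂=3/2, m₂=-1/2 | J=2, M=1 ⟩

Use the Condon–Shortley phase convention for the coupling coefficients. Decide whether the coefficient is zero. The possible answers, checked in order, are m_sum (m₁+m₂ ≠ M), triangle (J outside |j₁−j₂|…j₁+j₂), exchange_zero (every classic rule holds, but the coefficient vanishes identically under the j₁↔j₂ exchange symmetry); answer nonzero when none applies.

m-sum: m₁+m₂ = -3/2+(-1/2) = -2, M = 1  ✗ ⇒ coefficient is 0

m_sum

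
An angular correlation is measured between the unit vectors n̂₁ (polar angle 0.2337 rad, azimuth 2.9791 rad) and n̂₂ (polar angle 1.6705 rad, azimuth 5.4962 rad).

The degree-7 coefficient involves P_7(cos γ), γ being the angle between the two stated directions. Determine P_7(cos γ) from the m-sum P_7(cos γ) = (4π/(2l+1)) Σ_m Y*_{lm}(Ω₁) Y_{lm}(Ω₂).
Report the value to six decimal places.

Summing Y*_{l m}(θ₁,φ₁)·Y_{l m}(θ₂,φ₂) over m ∈ [−7, 7]; prefactor 4π/(2·7+1) = 0.837758:
  term(m=-7) = +0.000003+0.000008i   from Y*(Ω₁)=-0.000007+0.000016i, Y(Ω₂)=+0.345244-0.337656i
  term(m=-6) = +0.000042+0.000029i   from Y*(Ω₁)=+0.000158-0.000232i, Y(Ω₂)=-0.001721+0.180745i
  term(m=-5) = -0.000861+0.000016i   from Y*(Ω₁)=-0.001900+0.002005i, Y(Ω₂)=+0.218725+0.222224i
  term(m=-4) = -0.003141+0.002357i   from Y*(Ω₁)=+0.015206-0.011559i, Y(Ω₂)=-0.205593-0.001305i
  term(m=-3) = +0.007229-0.023148i   from Y*(Ω₁)=-0.083292+0.044157i, Y(Ω₂)=-0.182757+0.181025i
  term(m=-2) = -0.021602-0.064794i   from Y*(Ω₁)=+0.301466-0.101573i, Y(Ω₂)=+0.000682-0.214701i
  term(m=-1) = +0.121816+0.087794i   from Y*(Ω₁)=-0.628315+0.103005i, Y(Ω₂)=-0.166495-0.167025i
  term(m=+0) = +0.087387+0.000000i   from Y*(Ω₁)=+0.402449-0.000000i, Y(Ω₂)=+0.217139+0.000000i
  term(m=+1) = +0.121816-0.087794i   from Y*(Ω₁)=+0.628315+0.103005i, Y(Ω₂)=+0.166495-0.167025i
  term(m=+2) = -0.021602+0.064794i   from Y*(Ω₁)=+0.301466+0.101573i, Y(Ω₂)=+0.000682+0.214701i
  term(m=+3) = +0.007229+0.023148i   from Y*(Ω₁)=+0.083292+0.044157i, Y(Ω₂)=+0.182757+0.181025i
  term(m=+4) = -0.003141-0.002357i   from Y*(Ω₁)=+0.015206+0.011559i, Y(Ω₂)=-0.205593+0.001305i
  term(m=+5) = -0.000861-0.000016i   from Y*(Ω₁)=+0.001900+0.002005i, Y(Ω₂)=-0.218725+0.222224i
  term(m=+6) = +0.000042-0.000029i   from Y*(Ω₁)=+0.000158+0.000232i, Y(Ω₂)=-0.001721-0.180745i
  term(m=+7) = +0.000003-0.000008i   from Y*(Ω₁)=+0.000007+0.000016i, Y(Ω₂)=-0.345244-0.337656i
Accumulated sum +0.294355+0.000000i; after 4π/(2l+1) scaling, +0.246599+0.000000i ⇒ P_7 = 0.246599

0.246599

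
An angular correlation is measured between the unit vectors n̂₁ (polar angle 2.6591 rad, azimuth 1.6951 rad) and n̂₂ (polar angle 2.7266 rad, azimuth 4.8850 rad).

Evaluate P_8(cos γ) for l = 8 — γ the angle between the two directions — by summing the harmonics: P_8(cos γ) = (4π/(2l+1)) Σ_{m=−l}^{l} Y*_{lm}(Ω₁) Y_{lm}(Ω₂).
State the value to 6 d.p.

0.264173

Expand P_8 via completeness: Σ_{m} conj(Y_{8,m}) at Ω₁ times Y_{8,m} at Ω₂ —
  m=-8: Y*=+0.000603+0.000928i  Y=+0.000068-0.000353i  product +0.000000-0.000000i
  m=-7: Y*=-0.006463+0.005451i  Y=+0.003055+0.001159i  product -0.000026+0.000009i
  m=-6: Y*=-0.029714-0.027451i  Y=-0.009533+0.016081i  product +0.000725-0.000216i
  m=-5: Y*=+0.079109-0.110456i  Y=-0.057599-0.049282i  product -0.010000+0.002463i
  m=-4: Y*=+0.284196+0.154231i  Y=+0.170998-0.141259i  product +0.070383-0.013772i
  m=-3: Y*=-0.186207+0.475970i  Y=+0.222434+0.390449i  product -0.227261+0.033168i
  m=-2: Y*=-0.399683-0.101463i  Y=-0.509830+0.183347i  product +0.222373-0.021552i
  m=-1: Y*=-0.014865+0.118966i  Y=-0.026036-0.149337i  product +0.018153-0.000878i
  m=+0: Y*=-0.460544-0.000000i  Y=-0.453120+0.000000i  product +0.208682+0.000000i
  m=+1: Y*=+0.014865+0.118966i  Y=+0.026036-0.149337i  product +0.018153+0.000878i
  m=+2: Y*=-0.399683+0.101463i  Y=-0.509830-0.183347i  product +0.222373+0.021552i
  m=+3: Y*=+0.186207+0.475970i  Y=-0.222434+0.390449i  product -0.227261-0.033168i
  m=+4: Y*=+0.284196-0.154231i  Y=+0.170998+0.141259i  product +0.070383+0.013772i
  m=+5: Y*=-0.079109-0.110456i  Y=+0.057599-0.049282i  product -0.010000-0.002463i
  m=+6: Y*=-0.029714+0.027451i  Y=-0.009533-0.016081i  product +0.000725+0.000216i
  m=+7: Y*=+0.006463+0.005451i  Y=-0.003055+0.001159i  product -0.000026-0.000009i
  m=+8: Y*=+0.000603-0.000928i  Y=+0.000068+0.000353i  product +0.000000+0.000000i
Accumulated sum +0.357378+0.000000i; after 4π/(2l+1) scaling, +0.264173+0.000000i ⇒ P_8 = 0.264173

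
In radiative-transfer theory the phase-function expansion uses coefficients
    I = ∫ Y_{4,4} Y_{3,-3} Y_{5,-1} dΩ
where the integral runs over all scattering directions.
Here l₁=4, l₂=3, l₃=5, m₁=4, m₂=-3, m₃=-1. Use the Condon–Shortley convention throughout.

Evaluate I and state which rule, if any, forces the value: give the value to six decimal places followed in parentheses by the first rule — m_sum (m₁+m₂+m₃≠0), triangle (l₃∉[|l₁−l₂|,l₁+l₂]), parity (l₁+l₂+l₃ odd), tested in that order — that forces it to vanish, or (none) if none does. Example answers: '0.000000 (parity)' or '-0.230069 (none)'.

Rules hold: Σm=0, L=12 even, 1≤5≤7.
N = 9·7·11 = 693
Δ = 2!·6!·4!/13! = 1/180180
Racah Σ t=0..2: t=0:+1/576 t=1:−1/144 t=2:+1/576 = -1/288
⇒ 3j(4 3 5; 0 0 0)² = 20/1001, sgn +1
Racah Σ t=0..0: t=0:+1/34560 = 1/34560
⇒ 3j(4 3 5; 4 -3 -1)² = 1/429, sgn +1
4πI² = N·(3j₀)²·(3jₘ)² = 60/1859
I = +1·√(0.0322754/4π) = 0.05067935
No selection rule forces the value: the integral is nonzero (none).

0.050679 (none)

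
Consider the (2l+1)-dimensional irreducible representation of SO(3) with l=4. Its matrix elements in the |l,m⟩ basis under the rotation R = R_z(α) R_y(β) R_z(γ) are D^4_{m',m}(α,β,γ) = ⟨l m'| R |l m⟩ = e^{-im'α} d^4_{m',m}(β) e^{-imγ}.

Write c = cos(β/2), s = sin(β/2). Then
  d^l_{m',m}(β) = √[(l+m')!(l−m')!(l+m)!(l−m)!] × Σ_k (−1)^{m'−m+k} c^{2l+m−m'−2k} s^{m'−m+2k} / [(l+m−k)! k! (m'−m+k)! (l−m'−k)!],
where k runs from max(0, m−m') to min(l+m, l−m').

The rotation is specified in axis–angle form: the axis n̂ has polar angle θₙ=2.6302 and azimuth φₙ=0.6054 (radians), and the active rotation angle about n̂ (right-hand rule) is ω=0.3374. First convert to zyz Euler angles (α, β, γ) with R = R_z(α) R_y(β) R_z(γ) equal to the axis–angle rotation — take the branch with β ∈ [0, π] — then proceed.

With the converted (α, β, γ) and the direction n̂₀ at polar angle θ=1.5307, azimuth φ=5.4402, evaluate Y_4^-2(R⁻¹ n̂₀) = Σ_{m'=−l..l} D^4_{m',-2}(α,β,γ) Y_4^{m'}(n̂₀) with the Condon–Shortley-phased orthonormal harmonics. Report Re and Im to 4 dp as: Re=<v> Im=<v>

Re=-0.1091 Im=-0.2069

Axis–angle → zyz. n̂ = (sinθₙcosφₙ, sinθₙsinφₙ, cosθₙ) = (+0.402415, +0.278509, -0.872064), ω = 0.3374.
R = I cosω + sinω [n̂]ₓ + (1−cosω) n̂n̂ᵀ gives
  R = [+0.952749, +0.295002, +0.072410; -0.282364, +0.947992, -0.146907; -0.111982, +0.119520, +0.986496]
β = atan2(√(R₁₃²+R₂₃²), R₃₃) = 0.164524; α = atan2(R₂₃, R₁₃) mod 2π = 5.170338; γ = atan2(R₃₂, −R₃₁) mod 2π = 0.817945
Need the full column D^4_{m',-2} for m'=−4..4 at α=5.1703, β=0.1645, γ=0.8179.
cos(β/2)=0.996618, sin(β/2)=0.082169
d^4_{-4,-2}: single k=2 term ⇒ +0.035008;  D = -0.033164-0.011215i
d^4_{-3,-2}: k∈[1..2] ⇒ +0.300245 -0.006123 = +0.294123;  D = -0.038669-0.291569i
d^4_{-2,-2}: k∈[0..2] ⇒ +0.973265 -0.079392 +0.000675 = +0.894548;  D = +0.743414-0.497546i
d^4_{-1,-2}: k∈[0..2] ⇒ -0.340446 +0.011571 -0.000052 = -0.328928;  D = -0.284951-0.164306i
d^4_{0,-2}: k∈[0..2] ⇒ +0.062765 -0.001138 +0.000003 = +0.061630;  D = -0.004009+0.061499i
d^4_{1,-2}: k∈[0..2] ⇒ -0.007714 +0.000079 -0.000000 = -0.007636;  D = +0.007054-0.002923i
d^4_{2,-2}: k∈[0..2] ⇒ +0.000675 -0.000004 +0.000000 = +0.000671;  D = -0.000504-0.000442i
d^4_{3,-2}: k∈[0..1] ⇒ -0.000042 +0.000000 = -0.000042;  D = -0.000011+0.000040i
d^4_{4,-2}: single k=0 term ⇒ +0.000002;  D = +0.000002-0.000000i
Y_4^{m'}(θ=1.5307,φ=5.4402) and Σ D·Y over m':
  (-0.0332-0.0112i)·(-0.4295-0.1007i)  (-0.0387-0.2916i)·(-0.0410+0.0288i)  (+0.7434-0.4975i)·(+0.0379-0.3280i)  (-0.2850-0.1643i)·(-0.0377-0.0423i)  (-0.0040+0.0615i)·(+0.3123+0.0000i)  (+0.0071-0.0029i)·(+0.0377-0.0423i)  (-0.0005-0.0004i)·(+0.0379+0.3280i)  (-0.0000+0.0000i)·(+0.0410+0.0288i)  (+0.0000-0.0000i)·(-0.4295+0.1007i)
Y_4^-2(R⁻¹ n̂) = -0.109113-0.206915i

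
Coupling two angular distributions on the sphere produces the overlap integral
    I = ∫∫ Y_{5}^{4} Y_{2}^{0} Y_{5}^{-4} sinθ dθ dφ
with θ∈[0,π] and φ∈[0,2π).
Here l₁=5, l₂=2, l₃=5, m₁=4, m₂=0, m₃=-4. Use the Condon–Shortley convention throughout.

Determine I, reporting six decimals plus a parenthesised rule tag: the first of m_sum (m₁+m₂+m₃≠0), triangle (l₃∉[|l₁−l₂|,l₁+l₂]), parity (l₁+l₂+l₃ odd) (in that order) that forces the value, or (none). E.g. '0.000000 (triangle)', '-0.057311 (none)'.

-0.097044 (none)

Checks pass: Σm=0; 12 even; l₃=5∈[3,7].
(2·5+1)(2·2+1)(2·5+1) = 605
Δ: 2! 8! 2! / 13! → 1/38610
sum: t=0:+1/2880 t=1:−1/576 t=2:+1/2880 = -1/960
3j²(5 2 5; 0 0 0) = Δ·Π!·Σ² = 10/429  (sign +1)
sum: t=0:+1/20160 t=1:−1/40320 = 1/40320
3j²(5 2 5; 4 0 -4) = Δ·Π!·Σ² = 6/715  (sign -1)
combine: 4πI² = 605·10/429·6/715 = 20/169
take √, sign -1: I = -0.09704356
No selection rule forces the value: the integral is nonzero (none).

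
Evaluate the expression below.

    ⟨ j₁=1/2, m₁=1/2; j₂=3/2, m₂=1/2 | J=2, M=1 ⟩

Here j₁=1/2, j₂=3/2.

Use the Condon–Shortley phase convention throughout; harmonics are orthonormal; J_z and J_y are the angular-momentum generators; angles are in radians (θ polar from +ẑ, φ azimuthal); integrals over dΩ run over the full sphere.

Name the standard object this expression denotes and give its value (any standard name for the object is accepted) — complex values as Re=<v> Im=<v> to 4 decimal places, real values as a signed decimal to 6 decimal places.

This is a Clebsch–Gordan (vector-coupling) coefficient.
j₁+j₂−J=0  J+j₁−j₂=1  J−j₁+j₂=3  j₁+j₂+J+1=5
(j₁±m₁, j₂±m₂, J±M) = (1,0,2,1,3,1)
P² = 3
sum k=0..0:
  [0] +1/2 = 1/2
S = 1/2
C² = P²·S² = 3/4 ; C = +0.866025

Clebsch–Gordan coefficient, +√(3/4) ≈ +0.866025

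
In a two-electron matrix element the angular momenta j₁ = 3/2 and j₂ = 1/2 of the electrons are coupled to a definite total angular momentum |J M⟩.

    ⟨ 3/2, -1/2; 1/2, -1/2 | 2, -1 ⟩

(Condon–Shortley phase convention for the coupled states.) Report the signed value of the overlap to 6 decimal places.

triangle: 0!·3!·1!/5! = 6/120
(j±m)!: 1!·2!·0!·1!·1!·3! = 12
prefactor² = (2J+1)·Δ·N² = 3
  k=0: +1/(0!·0!·2!·0!·1!·1!) = 1/2
Σ = 1/2  ⇒  CG² = 3·(1/2)² = 3/4
CG = +√(3/4) = +0.866025

+√(3/4) ≈ +0.866025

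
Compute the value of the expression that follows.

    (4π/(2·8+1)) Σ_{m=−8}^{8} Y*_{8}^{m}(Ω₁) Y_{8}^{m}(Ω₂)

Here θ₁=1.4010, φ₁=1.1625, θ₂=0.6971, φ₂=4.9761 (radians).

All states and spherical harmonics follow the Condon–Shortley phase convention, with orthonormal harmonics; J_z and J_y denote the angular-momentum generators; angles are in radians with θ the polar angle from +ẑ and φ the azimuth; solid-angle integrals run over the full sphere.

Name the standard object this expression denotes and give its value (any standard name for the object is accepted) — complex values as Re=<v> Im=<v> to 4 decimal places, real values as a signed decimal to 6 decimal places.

This sum is the spherical-harmonic addition theorem: it equals the Legendre polynomial P_l(cos γ) of the angle γ between the two directions.
Summing Y*_{l m}(θ₁,φ₁)·Y_{l m}(θ₂,φ₂) over m ∈ [−8, 8]; prefactor 4π/(2·8+1) = 0.739198:
  m=-8: Y*=(-0.455462, 0.057128)  Y=(-0.007633, -0.012766)  product (0.004206, 0.005378)
  m=-7: Y*=(-0.088060, 0.302231)  Y=(-0.068381, 0.019307)  product (0.000186, -0.022367)
  m=-6: Y*=(-0.151920, -0.125850)  Y=(0.002363, 0.206021)  product (0.025569, -0.031596)
  m=-5: Y*=(-0.292939, 0.149056)  Y=(0.383040, 0.098721)  product (-0.126922, 0.028175)
  m=-4: Y*=(-0.006182, -0.098957)  Y=(0.231846, -0.408755)  product (-0.041883, -0.020416)
  m=-3: Y*=(-0.304377, -0.109697)  Y=(-0.150320, -0.148606)  product (0.029452, 0.061722)
  m=-2: Y*=(0.036679, -0.039042)  Y=(0.226071, -0.131677)  product (0.003151, -0.013656)
  m=-1: Y*=(-0.126480, -0.292367)  Y=(-0.092438, -0.342365)  product (-0.088405, 0.070328)
  m=+0: Y*=(0.039947, -0.000000)  Y=(0.158141, 0.000000)  product (0.006317, 0.000000)
  m=+1: Y*=(0.126480, -0.292367)  Y=(0.092438, -0.342365)  product (-0.088405, -0.070328)
  m=+2: Y*=(0.036679, 0.039042)  Y=(0.226071, 0.131677)  product (0.003151, 0.013656)
  m=+3: Y*=(0.304377, -0.109697)  Y=(0.150320, -0.148606)  product (0.029452, -0.061722)
  m=+4: Y*=(-0.006182, 0.098957)  Y=(0.231846, 0.408755)  product (-0.041883, 0.020416)
  m=+5: Y*=(0.292939, 0.149056)  Y=(-0.383040, 0.098721)  product (-0.126922, -0.028175)
  m=+6: Y*=(-0.151920, 0.125850)  Y=(0.002363, -0.206021)  product (0.025569, 0.031596)
  m=+7: Y*=(0.088060, 0.302231)  Y=(0.068381, 0.019307)  product (0.000186, 0.022367)
  m=+8: Y*=(-0.455462, -0.057128)  Y=(-0.007633, 0.012766)  product (0.004206, -0.005378)
Accumulated sum (-0.382972, -0.000000); after 4π/(2l+1) scaling, (-0.283093, -0.000000) ⇒ P_8 = -0.283093

Legendre polynomial (addition theorem), -0.283093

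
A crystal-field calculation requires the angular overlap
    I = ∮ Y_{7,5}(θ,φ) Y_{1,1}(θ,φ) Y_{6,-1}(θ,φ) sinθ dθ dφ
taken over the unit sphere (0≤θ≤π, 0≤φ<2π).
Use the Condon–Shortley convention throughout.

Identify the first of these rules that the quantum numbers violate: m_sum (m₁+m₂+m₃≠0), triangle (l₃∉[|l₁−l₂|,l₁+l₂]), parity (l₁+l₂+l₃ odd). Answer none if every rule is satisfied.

Σmᵢ = 5  ✗
l₃∈[|l₁−l₂|,l₁+l₂]=[6,8], have l₃=6
Σlᵢ = 14 ⇒ even

m_sum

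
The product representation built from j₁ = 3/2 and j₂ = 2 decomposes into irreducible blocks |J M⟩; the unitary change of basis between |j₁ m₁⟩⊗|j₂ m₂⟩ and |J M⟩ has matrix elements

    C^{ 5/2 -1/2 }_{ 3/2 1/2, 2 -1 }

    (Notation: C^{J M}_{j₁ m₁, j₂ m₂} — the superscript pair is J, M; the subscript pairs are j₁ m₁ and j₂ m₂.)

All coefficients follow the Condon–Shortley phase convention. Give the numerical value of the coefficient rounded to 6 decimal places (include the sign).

+0.597614  (= +√(5/14))

triangle: 1!·2!·3!/7! = 12/5040
(j±m)!: 2!·1!·1!·3!·2!·3! = 144
prefactor² = (2J+1)·Δ·N² = 72/35
  k=0: +1/(0!·1!·1!·1!·1!·2!) = 1/2
  k=1: −1/(1!·0!·0!·0!·2!·3!) = -1/12
Σ = 5/12  ⇒  CG² = 72/35·(5/12)² = 5/14
CG = +√(5/14) = +0.597614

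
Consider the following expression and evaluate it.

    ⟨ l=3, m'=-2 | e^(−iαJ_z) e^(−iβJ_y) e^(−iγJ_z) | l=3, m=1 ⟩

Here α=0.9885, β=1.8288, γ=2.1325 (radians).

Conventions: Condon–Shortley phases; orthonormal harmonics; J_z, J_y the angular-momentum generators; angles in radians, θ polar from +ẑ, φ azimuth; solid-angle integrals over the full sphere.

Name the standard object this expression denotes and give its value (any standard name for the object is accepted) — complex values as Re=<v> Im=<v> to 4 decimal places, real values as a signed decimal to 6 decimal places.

Wigner D-matrix element, Re=0.1112 Im=-0.0174

This is a Wigner D-matrix element — the rotation-matrix element ⟨l m'| R(α,β,γ) |l m⟩ in the angular-momentum basis.
D^3_{-2,1}(0.9885,1.8288,2.1325) = e^{-i·-2·0.9885}·d^3_{-2,1}(1.8288)·e^{-i·1·2.1325}. Compute d first:
Half-angle: c=0.610266, s=0.792197. N=√(1·120·24·2)=75.894664
k: max(0,(1)−(-2))=3 … min(3+(1),3−(-2))=4
  k=3: (−1)^0·75.8947/(12)·0.6103^3·0.7922^3 = +0.714638
  k=4: (−1)^1·75.8947/(24)·0.6103^1·0.7922^5 = -0.602121
d^3_{-2,1}(1.8288) = +0.714638 -0.602121 = +0.112517
D = (-0.395125+0.918627i)·(+0.112517)·(-0.532629-0.846349i) = +0.111160-0.017426i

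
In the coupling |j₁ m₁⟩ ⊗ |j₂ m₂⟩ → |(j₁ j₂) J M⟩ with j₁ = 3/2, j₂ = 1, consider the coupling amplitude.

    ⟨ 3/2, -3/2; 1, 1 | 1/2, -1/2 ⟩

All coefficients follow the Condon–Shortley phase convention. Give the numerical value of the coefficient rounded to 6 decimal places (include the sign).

+0.707107  (= +√(1/2))

j₁+j₂−J=2  J+j₁−j₂=1  J−j₁+j₂=0  j₁+j₂+J+1=4
(j₁±m₁, j₂±m₂, J±M) = (0,3,2,0,0,1)
P² = 2
sum k=2..2:
  [2] +1/2 = 1/2
S = 1/2
C² = P²·S² = 1/2 ; C = +0.707107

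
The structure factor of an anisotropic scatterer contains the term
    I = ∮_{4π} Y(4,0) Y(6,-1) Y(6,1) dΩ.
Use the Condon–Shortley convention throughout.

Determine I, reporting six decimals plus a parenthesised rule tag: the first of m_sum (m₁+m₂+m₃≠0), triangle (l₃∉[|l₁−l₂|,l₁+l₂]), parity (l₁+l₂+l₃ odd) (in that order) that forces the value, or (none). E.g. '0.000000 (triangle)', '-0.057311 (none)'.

Checks pass: Σm=0; 16 even; l₃=6∈[2,10].
(2·4+1)(2·6+1)(2·6+1) = 1521
Δ: 4! 4! 8! / 17! → 1/15315300
sum: t=0:+1/829440 t=1:−1/25920 t=2:+1/9216 t=3:−1/25920 t=4:+1/829440 = 7/207360
3j²(4 6 6; 0 0 0) = Δ·Π!·Σ² = 28/2431  (sign +1)
sum: t=0:+1/414720 t=1:−1/20736 t=2:+1/11520 t=3:−1/51840 t=4:+1/2903040 = 1/45360
3j²(4 6 6; 0 -1 1) = Δ·Π!·Σ² = 1024/153153  (sign -1)
combine: 4πI² = 1521·28/2431·1024/153153 = 4096/34969
take √, sign -1: I = -0.09654581
No selection rule forces the value: the integral is nonzero (none).

-0.096546 (none)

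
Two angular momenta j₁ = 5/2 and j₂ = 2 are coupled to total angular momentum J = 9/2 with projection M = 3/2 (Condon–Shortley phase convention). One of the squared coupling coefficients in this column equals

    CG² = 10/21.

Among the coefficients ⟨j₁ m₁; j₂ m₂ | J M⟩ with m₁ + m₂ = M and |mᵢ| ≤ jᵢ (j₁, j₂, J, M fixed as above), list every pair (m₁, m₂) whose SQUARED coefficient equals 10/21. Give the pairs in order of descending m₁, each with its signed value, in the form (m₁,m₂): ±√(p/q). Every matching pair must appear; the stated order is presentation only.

Admissible pairs with m₁+m₂ = M = 3/2: (-1/2,2), (1/2,1), (3/2,0), (5/2,-1)
  (m₁,m₂)=(5/2,-1): CG² = 1/21, CG = +√(1/21)
  (m₁,m₂)=(3/2,0): CG² = 5/14, CG = +√(5/14)
  (m₁,m₂)=(1/2,1): CG² = 10/21, CG = +√(10/21)   ← matches the target
  (m₁,m₂)=(-1/2,2): CG² = 5/42, CG = +√(5/42)
Pairs with CG² = 10/21: (1/2,1): +√(10/21)

(1/2,1): +√(10/21)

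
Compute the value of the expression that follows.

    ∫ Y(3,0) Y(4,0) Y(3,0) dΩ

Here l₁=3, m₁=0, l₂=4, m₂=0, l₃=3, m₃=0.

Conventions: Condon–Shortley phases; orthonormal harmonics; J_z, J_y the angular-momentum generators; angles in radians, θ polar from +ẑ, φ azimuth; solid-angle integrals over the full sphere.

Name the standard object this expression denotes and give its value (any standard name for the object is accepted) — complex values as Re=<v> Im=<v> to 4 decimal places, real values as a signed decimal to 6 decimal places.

This is a Gaunt coefficient — the integral of a triple product of spherical harmonics over the sphere.
Checks pass: Σm=0; 10 even; l₃=3∈[1,7].
(2·3+1)(2·4+1)(2·3+1) = 441
Δ: 4! 2! 4! / 11! → 1/34650
sum: t=1:−1/72 t=2:+1/16 t=3:−1/72 = 5/144
3j²(3 4 3; 0 0 0) = Δ·Π!·Σ² = 2/77  (sign -1)
(m-triple is (0,0,0) — same symbol as above.)
combine: 4πI² = 441·2/77·2/77 = 36/121
take √, sign +1: I = 0.15386989

Gaunt coefficient, +0.153870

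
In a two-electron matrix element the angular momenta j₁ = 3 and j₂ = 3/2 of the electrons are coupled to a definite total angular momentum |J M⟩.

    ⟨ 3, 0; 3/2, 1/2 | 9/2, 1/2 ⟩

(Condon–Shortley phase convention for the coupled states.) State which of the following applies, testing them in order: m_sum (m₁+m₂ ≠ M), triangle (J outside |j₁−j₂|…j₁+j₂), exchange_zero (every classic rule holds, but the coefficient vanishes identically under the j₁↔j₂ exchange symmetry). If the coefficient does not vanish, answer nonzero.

m-sum: m₁+m₂ = 0+1/2 = 1/2, M = 1/2  ✓
triangle: |j₁−j₂| = 3/2 ≤ J = 9/2 ≤ j₁+j₂ = 9/2  ✓
exchange: j₁≠j₂ or m₁≠m₂ — the exchange symmetry imposes no constraint here
value check: CG = +√(10/21) = +0.690066 ≠ 0

nonzero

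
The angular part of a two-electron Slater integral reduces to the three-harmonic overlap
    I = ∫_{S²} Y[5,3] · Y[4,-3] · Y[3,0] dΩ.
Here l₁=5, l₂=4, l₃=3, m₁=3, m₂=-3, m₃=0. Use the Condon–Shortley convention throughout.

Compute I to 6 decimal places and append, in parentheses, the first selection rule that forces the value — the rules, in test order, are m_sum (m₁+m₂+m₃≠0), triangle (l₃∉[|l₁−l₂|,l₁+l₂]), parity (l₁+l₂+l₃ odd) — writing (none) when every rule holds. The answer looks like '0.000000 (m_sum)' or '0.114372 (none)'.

Rules hold: Σm=0, L=12 even, 1≤3≤9.
N = 11·9·7 = 693
Δ = 6!·4!·2!/13! = 1/180180
Racah Σ t=2..4: t=2:+1/576 t=3:−1/144 t=4:+1/576 = -1/288
⇒ 3j(5 4 3; 0 0 0)² = 20/1001, sgn +1
Racah Σ t=0..1: t=0:+1/2880 t=1:−1/1440 = -1/2880
⇒ 3j(5 4 3; 3 -3 0)² = 7/715, sgn +1
4πI² = N·(3j₀)²·(3jₘ)² = 252/1859
I = +1·√(0.135557/4π) = 0.10386175
No selection rule forces the value: the integral is nonzero (none).

0.103862 (none)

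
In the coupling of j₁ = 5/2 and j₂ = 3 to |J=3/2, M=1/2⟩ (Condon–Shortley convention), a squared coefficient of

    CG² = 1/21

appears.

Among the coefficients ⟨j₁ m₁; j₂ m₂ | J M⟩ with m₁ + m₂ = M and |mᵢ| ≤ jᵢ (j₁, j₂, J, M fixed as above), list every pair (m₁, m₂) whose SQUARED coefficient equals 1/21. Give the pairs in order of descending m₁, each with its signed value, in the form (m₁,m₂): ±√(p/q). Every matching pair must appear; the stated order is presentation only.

Admissible pairs with m₁+m₂ = M = 1/2: (-5/2,3), (-3/2,2), (-1/2,1), (1/2,0), (3/2,-1), (5/2,-2)
  (m₁,m₂)=(5/2,-2): CG² = 5/21, CG = +√(5/21)
  (m₁,m₂)=(3/2,-1): CG² = 7/30, CG = −√(7/30)
  (m₁,m₂)=(1/2,0): CG² = 4/35, CG = +√(4/35)
  (m₁,m₂)=(-1/2,1): CG² = 1/105, CG = −√(1/105)
  (m₁,m₂)=(-3/2,2): CG² = 1/21, CG = −√(1/21)   ← matches the target
  (m₁,m₂)=(-5/2,3): CG² = 5/14, CG = +√(5/14)
Pairs with CG² = 1/21: (-3/2,2): −√(1/21)

(-3/2,2): −√(1/21)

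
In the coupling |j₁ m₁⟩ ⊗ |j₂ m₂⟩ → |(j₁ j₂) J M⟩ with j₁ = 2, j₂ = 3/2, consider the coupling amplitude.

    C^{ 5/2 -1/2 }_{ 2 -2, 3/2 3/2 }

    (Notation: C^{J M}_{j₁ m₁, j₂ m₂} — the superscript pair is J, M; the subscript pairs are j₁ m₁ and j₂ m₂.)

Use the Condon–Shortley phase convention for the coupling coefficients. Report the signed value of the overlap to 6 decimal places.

-0.414039

j₁+j₂−J=1  J+j₁−j₂=3  J−j₁+j₂=2  j₁+j₂+J+1=7
(j₁±m₁, j₂±m₂, J±M) = (0,4,3,0,2,3)
P² = 864/35
sum k=1..1:
  [1] −1/12 = -1/12
S = -1/12
C² = P²·S² = 6/35 ; C = -0.414039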